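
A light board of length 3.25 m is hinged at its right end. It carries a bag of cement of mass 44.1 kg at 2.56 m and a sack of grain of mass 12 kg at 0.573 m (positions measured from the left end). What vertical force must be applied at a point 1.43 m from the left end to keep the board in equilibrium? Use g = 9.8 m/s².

F ≈ 337 N

Take moments about the right end.
Bag of cement: 44.1 × 9.8 = 432.2 N down at 2.56 m → arm 0.69 m, τ = 432.2 × 0.69 = 298.2 N·m counterclockwise.
Sack of grain: 12 × 9.8 = 117.6 N down at 0.573 m → arm 2.677 m, τ = 117.6 × 2.677 = 314.8 N·m counterclockwise.
Net moment of the loads = 613 N·m counterclockwise.
The upward force F acts at a point 1.43 m from the left end, arm 1.82 m, giving F × 1.82 clockwise.
For rotational equilibrium, F × 1.82 = 613, so F = 613 / 1.82 = 337 N.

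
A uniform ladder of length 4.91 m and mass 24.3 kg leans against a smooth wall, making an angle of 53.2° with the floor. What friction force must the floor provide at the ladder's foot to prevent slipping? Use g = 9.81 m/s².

f ≈ 89.2 N

Take moments about the foot of the ladder.
Ladder weight 24.3×9.81 = 238.4 N acts at 2.455 m along the ladder; its horizontal arm is 2.455·cos53.2° = 1.471 m → τ = 350.7 N·m clockwise.
Wall normal N acts horizontally at the top; its moment arm is the height L sinθ = 4.91·sin53.2° = 3.932 m, counterclockwise.
Setting net torque to zero: N × 3.932 = 350.7 → N = 89.2 N.
ΣFx = 0: friction at the foot balances the wall's push, so f = N_wall = 89.2 N.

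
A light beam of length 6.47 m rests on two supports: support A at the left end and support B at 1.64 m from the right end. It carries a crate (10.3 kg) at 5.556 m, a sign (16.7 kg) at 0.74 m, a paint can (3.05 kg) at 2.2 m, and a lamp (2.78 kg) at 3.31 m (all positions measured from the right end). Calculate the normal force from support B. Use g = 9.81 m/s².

Take moments about support A.
Crate: 10.3 × 9.81 = 101 N down at 5.556 m → arm 0.914 m, τ = 101 × 0.914 = 92.31 N·m clockwise.
Sign: 16.7 × 9.81 = 163.8 N down at 0.74 m → arm 5.73 m, τ = 163.8 × 5.73 = 938.6 N·m clockwise.
Paint can: 3.05 × 9.81 = 29.92 N down at 2.2 m → arm 4.27 m, τ = 29.92 × 4.27 = 127.8 N·m clockwise.
Lamp: 2.78 × 9.81 = 27.27 N down at 3.31 m → arm 3.16 m, τ = 27.27 × 3.16 = 86.17 N·m clockwise.
Net load moment about support A = 1245 N·m clockwise.
Reaction R at support B is upward at 1.64 m, arm 4.83 m → moment R × 4.83 counterclockwise.
Balancing moments: R × 4.83 = 1245, giving R = 258 N.

R_B ≈ 258 N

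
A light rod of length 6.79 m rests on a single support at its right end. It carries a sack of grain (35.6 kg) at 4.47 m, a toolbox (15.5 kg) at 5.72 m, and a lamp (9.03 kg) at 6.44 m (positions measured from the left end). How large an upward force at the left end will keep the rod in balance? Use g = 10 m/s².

About the right end:
Sack of grain: 35.6 × 10 = 356 N down at 4.47 m → arm 2.32 m, τ = 356 × 2.32 = 825.9 N·m counterclockwise.
Toolbox: 15.5 × 10 = 155 N down at 5.72 m → arm 1.07 m, τ = 155 × 1.07 = 165.9 N·m counterclockwise.
Lamp: 9.03 × 10 = 90.3 N down at 6.44 m → arm 0.35 m, τ = 90.3 × 0.35 = 31.6 N·m counterclockwise.
Net moment of the loads = 1023 N·m counterclockwise.
The upward force F acts at the left end, arm 6.79 m, giving F × 6.79 clockwise.
Στ = 0 ⇒ F × 6.79 = 1023 ⇒ F = 1023 / 6.79 = 151 N.

F ≈ 151 N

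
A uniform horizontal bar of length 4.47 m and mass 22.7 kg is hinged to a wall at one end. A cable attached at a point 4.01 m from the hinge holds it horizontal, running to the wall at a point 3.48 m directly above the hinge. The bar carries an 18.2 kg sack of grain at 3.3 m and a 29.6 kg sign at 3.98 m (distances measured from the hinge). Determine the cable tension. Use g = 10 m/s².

Taking torques about the hinge:
Beam weight: 22.7 × 10 = 227 N down at 2.235 m → arm 2.235 m, τ = 227 × 2.235 = 507.3 N·m clockwise.
Sack of grain: 18.2 × 10 = 182 N down at 3.3 m → arm 3.3 m, τ = 182 × 3.3 = 600.6 N·m clockwise.
Sign: 29.6 × 10 = 296 N down at 3.98 m → arm 3.98 m, τ = 296 × 3.98 = 1178 N·m clockwise.
Total clockwise load moment = 2286 N·m.
The cable tension T acts at 4.01 m; only its component perpendicular to the bar, T sinθ, produces torque. sinθ = h/√(h²+d²) = 3.48/√(3.48²+4.01²) = 0.6554.
Setting net torque to zero: T × 4.01 × 0.6554 = 2286 → T = 2286 / 2.628 = 870 N.

T ≈ 870 N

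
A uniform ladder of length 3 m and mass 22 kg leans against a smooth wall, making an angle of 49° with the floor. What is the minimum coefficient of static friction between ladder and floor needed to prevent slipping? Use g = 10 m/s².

Taking torques about the foot of the ladder:
Ladder weight 22×10 = 220 N acts at 1.5 m along the ladder; its horizontal arm is 1.5·cos49° = 0.9841 m → τ = 216.5 N·m clockwise.
Wall normal N acts horizontally at the top; its moment arm is the height L sinθ = 3·sin49° = 2.264 m, counterclockwise.
Setting net torque to zero: N × 2.264 = 216.5 → N = 95.63 N.
ΣFx = 0 ⇒ f = N_wall = 95.63 N. ΣFy = 0 ⇒ N_floor = 220 N.
μ_min = f / N_floor = 95.63 / 220 = 0.435.

μ_min ≈ 0.435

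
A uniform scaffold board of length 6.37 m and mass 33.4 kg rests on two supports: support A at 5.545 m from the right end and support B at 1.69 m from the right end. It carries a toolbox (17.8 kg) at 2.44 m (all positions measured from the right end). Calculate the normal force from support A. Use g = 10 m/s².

About support B:
Beam weight: 33.4 × 10 = 334 N down at 3.185 m → arm 1.495 m, τ = 334 × 1.495 = 499.3 N·m counterclockwise.
Toolbox: 17.8 × 10 = 178 N down at 2.44 m → arm 0.75 m, τ = 178 × 0.75 = 133.5 N·m counterclockwise.
Net load moment about support B = 632.8 N·m counterclockwise.
Reaction R at support A is upward at 5.545 m, arm 3.855 m → moment R × 3.855 clockwise.
Στ = 0 ⇒ R × 3.855 = 632.8 ⇒ R = 164 N.

R_A ≈ 164 N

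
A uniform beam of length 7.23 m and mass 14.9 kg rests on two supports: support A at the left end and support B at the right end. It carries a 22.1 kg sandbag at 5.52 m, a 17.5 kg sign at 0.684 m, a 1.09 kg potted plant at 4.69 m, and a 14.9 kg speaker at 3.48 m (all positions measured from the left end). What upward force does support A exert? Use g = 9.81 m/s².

Sum moments about support B (its reaction then has zero moment arm).
Beam weight: 14.9 × 9.81 = 146.2 N down at 3.615 m → arm 3.615 m, τ = 146.2 × 3.615 = 528.5 N·m counterclockwise.
Sandbag: 22.1 × 9.81 = 216.8 N down at 5.52 m → arm 1.71 m, τ = 216.8 × 1.71 = 370.7 N·m counterclockwise.
Sign: 17.5 × 9.81 = 171.7 N down at 0.684 m → arm 6.546 m, τ = 171.7 × 6.546 = 1124 N·m counterclockwise.
Potted plant: 1.09 × 9.81 = 10.69 N down at 4.69 m → arm 2.54 m, τ = 10.69 × 2.54 = 27.15 N·m counterclockwise.
Speaker: 14.9 × 9.81 = 146.2 N down at 3.48 m → arm 3.75 m, τ = 146.2 × 3.75 = 548.2 N·m counterclockwise.
Net load moment about support B = 2599 N·m counterclockwise.
Reaction R at support A is upward at 0 m, arm 7.23 m → moment R × 7.23 clockwise.
Setting net torque to zero: R × 7.23 = 2599 → R = 359 N.

R_A ≈ 359 N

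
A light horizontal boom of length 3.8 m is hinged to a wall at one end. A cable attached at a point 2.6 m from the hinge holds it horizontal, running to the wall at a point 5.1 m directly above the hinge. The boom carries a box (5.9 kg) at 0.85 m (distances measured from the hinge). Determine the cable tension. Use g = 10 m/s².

About the hinge:
Box: 5.9 × 10 = 59 N down at 0.85 m → arm 0.85 m, τ = 59 × 0.85 = 50.15 N·m clockwise.
Total clockwise load moment = 50.15 N·m.
The cable tension T acts at 2.6 m; only its component perpendicular to the boom, T sinθ, produces torque. sinθ = h/√(h²+d²) = 5.1/√(5.1²+2.6²) = 0.8909.
Στ = 0 ⇒ T × 2.6 × 0.8909 = 50.15 ⇒ T = 50.15 / 2.316 = 21.7 N.

T ≈ 21.7 N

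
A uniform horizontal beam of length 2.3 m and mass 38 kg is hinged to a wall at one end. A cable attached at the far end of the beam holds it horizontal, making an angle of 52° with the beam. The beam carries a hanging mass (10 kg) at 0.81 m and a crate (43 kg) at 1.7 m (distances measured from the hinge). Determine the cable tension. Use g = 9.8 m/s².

Take moments about the hinge.
Beam weight: 38 × 9.8 = 372.4 N down at 1.15 m → arm 1.15 m, τ = 372.4 × 1.15 = 428.3 N·m clockwise.
Hanging mass: 10 × 9.8 = 98 N down at 0.81 m → arm 0.81 m, τ = 98 × 0.81 = 79.38 N·m clockwise.
Crate: 43 × 9.8 = 421.4 N down at 1.7 m → arm 1.7 m, τ = 421.4 × 1.7 = 716.4 N·m clockwise.
Total clockwise load moment = 1224 N·m.
The cable tension T acts at 2.3 m; only its component perpendicular to the beam, T sinθ, produces torque. sin 52° = 0.788.
Balancing moments: T × 2.3 × 0.788 = 1224, giving T = 1224 / 1.812 = 675 N.

T ≈ 675 N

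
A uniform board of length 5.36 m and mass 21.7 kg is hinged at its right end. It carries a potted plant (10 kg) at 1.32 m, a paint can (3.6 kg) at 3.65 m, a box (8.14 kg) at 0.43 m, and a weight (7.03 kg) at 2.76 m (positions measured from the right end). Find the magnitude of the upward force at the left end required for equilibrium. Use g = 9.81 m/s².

About the right end:
Beam weight: 21.7 × 9.81 = 212.9 N down at 2.68 m → arm 2.68 m, τ = 212.9 × 2.68 = 570.6 N·m counterclockwise.
Potted plant: 10 × 9.81 = 98.1 N down at 1.32 m → arm 1.32 m, τ = 98.1 × 1.32 = 129.5 N·m counterclockwise.
Paint can: 3.6 × 9.81 = 35.32 N down at 3.65 m → arm 3.65 m, τ = 35.32 × 3.65 = 128.9 N·m counterclockwise.
Box: 8.14 × 9.81 = 79.85 N down at 0.43 m → arm 0.43 m, τ = 79.85 × 0.43 = 34.34 N·m counterclockwise.
Weight: 7.03 × 9.81 = 68.96 N down at 2.76 m → arm 2.76 m, τ = 68.96 × 2.76 = 190.3 N·m counterclockwise.
Net moment of the loads = 1054 N·m counterclockwise.
The upward force F acts at the left end, arm 5.36 m, giving F × 5.36 clockwise.
Setting net torque to zero: F × 5.36 = 1054 → F = 1054 / 5.36 = 197 N.

F ≈ 197 N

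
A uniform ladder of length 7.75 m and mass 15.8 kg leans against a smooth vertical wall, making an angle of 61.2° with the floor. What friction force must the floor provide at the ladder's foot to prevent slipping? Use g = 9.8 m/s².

Choose the foot of the ladder as the axis so the floor normal and friction both act there and drop out.
Ladder weight 15.8×9.8 = 154.8 N acts at 3.875 m along the ladder; its horizontal arm is 3.875·cos61.2° = 1.867 m → τ = 289 N·m clockwise.
Wall normal N acts horizontally at the top; its moment arm is the height L sinθ = 7.75·sin61.2° = 6.791 m, counterclockwise.
Balancing moments: N × 6.791 = 289, giving N = 42.6 N.
ΣFx = 0: friction at the foot balances the wall's push, so f = N_wall = 42.6 N.

f ≈ 42.6 N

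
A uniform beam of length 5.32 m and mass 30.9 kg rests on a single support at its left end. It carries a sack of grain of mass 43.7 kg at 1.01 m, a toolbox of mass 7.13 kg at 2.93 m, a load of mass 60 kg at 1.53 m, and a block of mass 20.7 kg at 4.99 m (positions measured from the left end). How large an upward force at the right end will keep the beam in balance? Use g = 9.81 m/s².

Take moments about the left end.
Beam weight: 30.9 × 9.81 = 303.1 N down at 2.66 m → arm 2.66 m, τ = 303.1 × 2.66 = 806.2 N·m clockwise.
Sack of grain: 43.7 × 9.81 = 428.7 N down at 1.01 m → arm 1.01 m, τ = 428.7 × 1.01 = 433 N·m clockwise.
Toolbox: 7.13 × 9.81 = 69.95 N down at 2.93 m → arm 2.93 m, τ = 69.95 × 2.93 = 205 N·m clockwise.
Load: 60 × 9.81 = 588.6 N down at 1.53 m → arm 1.53 m, τ = 588.6 × 1.53 = 900.6 N·m clockwise.
Block: 20.7 × 9.81 = 203.1 N down at 4.99 m → arm 4.99 m, τ = 203.1 × 4.99 = 1013 N·m clockwise.
Net moment of the loads = 3358 N·m clockwise.
The upward force F acts at the right end, arm 5.32 m, giving F × 5.32 counterclockwise.
Στ = 0 ⇒ F × 5.32 = 3358 ⇒ F = 3358 / 5.32 = 631 N.

F ≈ 631 N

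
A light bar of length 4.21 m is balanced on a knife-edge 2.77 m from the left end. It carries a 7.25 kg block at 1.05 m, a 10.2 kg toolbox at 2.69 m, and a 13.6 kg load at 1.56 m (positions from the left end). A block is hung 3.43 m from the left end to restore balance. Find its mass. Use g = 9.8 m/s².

Take moments about the knife-edge (at 2.77 m from the left end).
Block: 7.25 × 9.8 = 71.05 N down at 1.05 m → arm 1.72 m, τ = 71.05 × 1.72 = 122.2 N·m counterclockwise.
Toolbox: 10.2 × 9.8 = 99.96 N down at 2.69 m → arm 0.08 m, τ = 99.96 × 0.08 = 7.997 N·m counterclockwise.
Load: 13.6 × 9.8 = 133.3 N down at 1.56 m → arm 1.21 m, τ = 133.3 × 1.21 = 161.3 N·m counterclockwise.
Net moment of known loads = 291.5 N·m counterclockwise.
An unknown mass m at 3.43 m has arm 0.66 m; its moment is m·g·0.66 clockwise.
For rotational equilibrium, m × 9.8 × 0.66 = 291.5, so m = 291.5 / (9.8 × 0.66) = 45.1 kg.

m ≈ 45.1 kg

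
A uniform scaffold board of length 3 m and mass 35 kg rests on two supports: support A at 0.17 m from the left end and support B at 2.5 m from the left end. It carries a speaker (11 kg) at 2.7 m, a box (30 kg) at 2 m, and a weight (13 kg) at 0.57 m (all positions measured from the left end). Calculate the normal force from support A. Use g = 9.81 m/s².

Sum moments about support B (its reaction then has zero moment arm).
Beam weight: 35 × 9.81 = 343.4 N down at 1.5 m → arm 1 m, τ = 343.4 × 1 = 343.4 N·m counterclockwise.
Speaker: 11 × 9.81 = 107.9 N down at 2.7 m → arm 0.2 m, τ = 107.9 × 0.2 = 21.58 N·m clockwise.
Box: 30 × 9.81 = 294.3 N down at 2 m → arm 0.5 m, τ = 294.3 × 0.5 = 147.2 N·m counterclockwise.
Weight: 13 × 9.81 = 127.5 N down at 0.57 m → arm 1.93 m, τ = 127.5 × 1.93 = 246.1 N·m counterclockwise.
Net load moment about support B = 715.1 N·m counterclockwise.
Reaction R at support A is upward at 0.17 m, arm 2.33 m → moment R × 2.33 clockwise.
For rotational equilibrium, R × 2.33 = 715.1, so R = 307 N.

R_A ≈ 307 N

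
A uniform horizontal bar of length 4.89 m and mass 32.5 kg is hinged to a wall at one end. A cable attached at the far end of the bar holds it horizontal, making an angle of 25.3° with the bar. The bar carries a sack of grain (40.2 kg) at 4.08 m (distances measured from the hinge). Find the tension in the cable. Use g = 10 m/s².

Taking torques about the hinge:
Beam weight: 32.5 × 10 = 325 N down at 2.445 m → arm 2.445 m, τ = 325 × 2.445 = 794.6 N·m clockwise.
Sack of grain: 40.2 × 10 = 402 N down at 4.08 m → arm 4.08 m, τ = 402 × 4.08 = 1640 N·m clockwise.
Total clockwise load moment = 2435 N·m.
The cable tension T acts at 4.89 m; only its component perpendicular to the bar, T sinθ, produces torque. sin 25.3° = 0.4274.
Balancing moments: T × 4.89 × 0.4274 = 2435, giving T = 2435 / 2.09 = 1170 N.

T ≈ 1170 N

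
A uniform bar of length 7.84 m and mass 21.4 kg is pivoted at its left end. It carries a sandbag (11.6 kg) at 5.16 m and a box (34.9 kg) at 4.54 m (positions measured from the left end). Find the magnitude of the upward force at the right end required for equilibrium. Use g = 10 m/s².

F ≈ 385 N

Sum moments about the left end (the unknown pivot reaction has zero arm there).
Beam weight: 21.4 × 10 = 214 N down at 3.92 m → arm 3.92 m, τ = 214 × 3.92 = 838.9 N·m clockwise.
Sandbag: 11.6 × 10 = 116 N down at 5.16 m → arm 5.16 m, τ = 116 × 5.16 = 598.6 N·m clockwise.
Box: 34.9 × 10 = 349 N down at 4.54 m → arm 4.54 m, τ = 349 × 4.54 = 1584 N·m clockwise.
Net moment of the loads = 3022 N·m clockwise.
The upward force F acts at the right end, arm 7.84 m, giving F × 7.84 counterclockwise.
Balancing moments: F × 7.84 = 3022, giving F = 3022 / 7.84 = 385 N.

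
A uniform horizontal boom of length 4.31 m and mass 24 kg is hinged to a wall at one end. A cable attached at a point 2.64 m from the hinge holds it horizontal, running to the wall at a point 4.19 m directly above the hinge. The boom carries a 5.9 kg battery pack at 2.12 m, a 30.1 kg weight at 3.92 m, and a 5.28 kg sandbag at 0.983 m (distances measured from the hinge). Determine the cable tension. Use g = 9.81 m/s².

Taking torques about the hinge:
Beam weight: 24 × 9.81 = 235.4 N down at 2.155 m → arm 2.155 m, τ = 235.4 × 2.155 = 507.3 N·m clockwise.
Battery pack: 5.9 × 9.81 = 57.88 N down at 2.12 m → arm 2.12 m, τ = 57.88 × 2.12 = 122.7 N·m clockwise.
Weight: 30.1 × 9.81 = 295.3 N down at 3.92 m → arm 3.92 m, τ = 295.3 × 3.92 = 1158 N·m clockwise.
Sandbag: 5.28 × 9.81 = 51.8 N down at 0.983 m → arm 0.983 m, τ = 51.8 × 0.983 = 50.92 N·m clockwise.
Total clockwise load moment = 1839 N·m.
The cable tension T acts at 2.64 m; only its component perpendicular to the boom, T sinθ, produces torque. sinθ = h/√(h²+d²) = 4.19/√(4.19²+2.64²) = 0.8461.
Balancing moments: T × 2.64 × 0.8461 = 1839, giving T = 1839 / 2.234 = 823 N.

T ≈ 823 N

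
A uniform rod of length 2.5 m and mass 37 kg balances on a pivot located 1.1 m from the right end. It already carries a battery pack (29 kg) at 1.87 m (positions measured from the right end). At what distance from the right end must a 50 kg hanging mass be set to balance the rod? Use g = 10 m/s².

Take moments about the pivot (at 1.1 m from the right end).
Beam weight: 37 × 10 = 370 N down at 1.25 m → arm 0.15 m, τ = 370 × 0.15 = 55.5 N·m counterclockwise.
Battery pack: 29 × 10 = 290 N down at 1.87 m → arm 0.77 m, τ = 290 × 0.77 = 223.3 N·m counterclockwise.
Net moment of existing loads = 278.8 N·m counterclockwise.
The hanging mass weighs 50 × 10 = 500 N and must supply an equal clockwise moment, so its lever arm about the pivot is 278.8 / 500 = 0.558 m.
That puts it at 1.1 − 0.558 = 0.542 m from the right end.

x ≈ 0.542 m from the right end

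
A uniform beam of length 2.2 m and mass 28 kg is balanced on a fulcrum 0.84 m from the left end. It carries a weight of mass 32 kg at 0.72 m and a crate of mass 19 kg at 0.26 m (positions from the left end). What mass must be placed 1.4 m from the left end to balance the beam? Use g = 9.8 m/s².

Choose the fulcrum (at 0.84 m from the left end) as the axis so the support reaction has zero arm there.
Beam weight: 28 × 9.8 = 274.4 N down at 1.1 m → arm 0.26 m, τ = 274.4 × 0.26 = 71.34 N·m clockwise.
Weight: 32 × 9.8 = 313.6 N down at 0.72 m → arm 0.12 m, τ = 313.6 × 0.12 = 37.63 N·m counterclockwise.
Crate: 19 × 9.8 = 186.2 N down at 0.26 m → arm 0.58 m, τ = 186.2 × 0.58 = 108 N·m counterclockwise.
Net moment of known loads = 74.29 N·m counterclockwise.
An unknown mass m at 1.4 m has arm 0.56 m; its moment is m·g·0.56 clockwise.
Balancing moments: m × 9.8 × 0.56 = 74.29, giving m = 74.29 / (9.8 × 0.56) = 13.5 kg.

m ≈ 13.5 kg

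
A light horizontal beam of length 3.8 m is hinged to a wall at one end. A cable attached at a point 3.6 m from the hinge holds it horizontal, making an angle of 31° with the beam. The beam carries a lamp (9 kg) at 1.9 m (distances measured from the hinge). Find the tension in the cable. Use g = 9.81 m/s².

Taking torques about the hinge:
Lamp: 9 × 9.81 = 88.29 N down at 1.9 m → arm 1.9 m, τ = 88.29 × 1.9 = 167.8 N·m clockwise.
Total clockwise load moment = 167.8 N·m.
The cable tension T acts at 3.6 m; only its component perpendicular to the beam, T sinθ, produces torque. sin 31° = 0.515.
For rotational equilibrium, T × 3.6 × 0.515 = 167.8, so T = 167.8 / 1.854 = 90.5 N.

T ≈ 90.5 N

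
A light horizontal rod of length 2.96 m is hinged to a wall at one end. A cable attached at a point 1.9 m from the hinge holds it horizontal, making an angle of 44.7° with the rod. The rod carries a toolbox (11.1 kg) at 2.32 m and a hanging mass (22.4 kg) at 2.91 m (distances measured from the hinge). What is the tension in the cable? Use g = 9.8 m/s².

T ≈ 667 N

Take moments about the hinge.
Toolbox: 11.1 × 9.8 = 108.8 N down at 2.32 m → arm 2.32 m, τ = 108.8 × 2.32 = 252.4 N·m clockwise.
Hanging mass: 22.4 × 9.8 = 219.5 N down at 2.91 m → arm 2.91 m, τ = 219.5 × 2.91 = 638.7 N·m clockwise.
Total clockwise load moment = 891.1 N·m.
The cable tension T acts at 1.9 m; only its component perpendicular to the rod, T sinθ, produces torque. sin 44.7° = 0.7034.
Setting net torque to zero: T × 1.9 × 0.7034 = 891.1 → T = 891.1 / 1.336 = 667 N.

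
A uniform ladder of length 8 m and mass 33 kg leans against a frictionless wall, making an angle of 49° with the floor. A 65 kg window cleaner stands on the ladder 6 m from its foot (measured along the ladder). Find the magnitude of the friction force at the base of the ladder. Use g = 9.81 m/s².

Taking torques about the foot of the ladder:
Ladder weight 33×9.81 = 323.7 N acts at 4 m along the ladder; its horizontal arm is 4·cos49° = 2.624 m → τ = 849.4 N·m clockwise.
Window cleaner: 65×9.81 = 637.6 N at 6 m → arm 3.936 m → τ = 2510 N·m clockwise.
Wall normal N acts horizontally at the top; its moment arm is the height L sinθ = 8·sin49° = 6.038 m, counterclockwise.
Στ = 0 ⇒ N × 6.038 = 3359 ⇒ N = 556 N.
ΣFx = 0: friction at the foot balances the wall's push, so f = N_wall = 556 N.

f ≈ 556 N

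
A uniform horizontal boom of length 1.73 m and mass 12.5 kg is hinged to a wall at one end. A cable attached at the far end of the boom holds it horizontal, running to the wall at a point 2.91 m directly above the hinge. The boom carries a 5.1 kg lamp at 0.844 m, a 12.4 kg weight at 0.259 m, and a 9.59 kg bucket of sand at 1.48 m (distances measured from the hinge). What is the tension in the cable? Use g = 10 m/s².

About the hinge:
Beam weight: 12.5 × 10 = 125 N down at 0.865 m → arm 0.865 m, τ = 125 × 0.865 = 108.1 N·m clockwise.
Lamp: 5.1 × 10 = 51 N down at 0.844 m → arm 0.844 m, τ = 51 × 0.844 = 43.04 N·m clockwise.
Weight: 12.4 × 10 = 124 N down at 0.259 m → arm 0.259 m, τ = 124 × 0.259 = 32.12 N·m clockwise.
Bucket of sand: 9.59 × 10 = 95.9 N down at 1.48 m → arm 1.48 m, τ = 95.9 × 1.48 = 141.9 N·m clockwise.
Total clockwise load moment = 325.2 N·m.
The cable tension T acts at 1.73 m; only its component perpendicular to the boom, T sinθ, produces torque. sinθ = h/√(h²+d²) = 2.91/√(2.91²+1.73²) = 0.8596.
Στ = 0 ⇒ T × 1.73 × 0.8596 = 325.2 ⇒ T = 325.2 / 1.487 = 219 N.

T ≈ 219 N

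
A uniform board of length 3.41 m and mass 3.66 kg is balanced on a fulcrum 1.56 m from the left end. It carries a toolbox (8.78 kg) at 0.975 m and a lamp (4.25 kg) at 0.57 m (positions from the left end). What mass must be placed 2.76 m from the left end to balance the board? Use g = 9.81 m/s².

Choose the fulcrum (at 1.56 m from the left end) as the axis so the support reaction has zero arm there.
Beam weight: 3.66 × 9.81 = 35.9 N down at 1.705 m → arm 0.145 m, τ = 35.9 × 0.145 = 5.205 N·m clockwise.
Toolbox: 8.78 × 9.81 = 86.13 N down at 0.975 m → arm 0.585 m, τ = 86.13 × 0.585 = 50.39 N·m counterclockwise.
Lamp: 4.25 × 9.81 = 41.69 N down at 0.57 m → arm 0.99 m, τ = 41.69 × 0.99 = 41.27 N·m counterclockwise.
Net moment of known loads = 86.46 N·m counterclockwise.
An unknown mass m at 2.76 m has arm 1.2 m; its moment is m·g·1.2 clockwise.
Balancing moments: m × 9.81 × 1.2 = 86.46, giving m = 86.46 / (9.81 × 1.2) = 7.34 kg.

m ≈ 7.34 kg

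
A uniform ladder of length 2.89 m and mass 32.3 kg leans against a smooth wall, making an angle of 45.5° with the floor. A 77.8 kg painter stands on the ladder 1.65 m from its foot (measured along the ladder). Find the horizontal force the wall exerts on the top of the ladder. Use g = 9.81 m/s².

N_wall ≈ 584 N

Take moments about the foot of the ladder.
Ladder weight 32.3×9.81 = 316.9 N acts at 1.445 m along the ladder; its horizontal arm is 1.445·cos45.5° = 1.013 m → τ = 321 N·m clockwise.
Painter: 77.8×9.81 = 763.2 N at 1.65 m → arm 1.157 m → τ = 883 N·m clockwise.
Wall normal N acts horizontally at the top; its moment arm is the height L sinθ = 2.89·sin45.5° = 2.061 m, counterclockwise.
Setting net torque to zero: N × 2.061 = 1204 → N = 584 N.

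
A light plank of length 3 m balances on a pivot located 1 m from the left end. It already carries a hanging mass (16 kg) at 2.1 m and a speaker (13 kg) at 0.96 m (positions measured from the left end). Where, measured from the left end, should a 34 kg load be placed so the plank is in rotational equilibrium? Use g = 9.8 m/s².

Taking torques about the pivot (at 1 m from the left end):
Hanging mass: 16 × 9.8 = 156.8 N down at 2.1 m → arm 1.1 m, τ = 156.8 × 1.1 = 172.5 N·m clockwise.
Speaker: 13 × 9.8 = 127.4 N down at 0.96 m → arm 0.04 m, τ = 127.4 × 0.04 = 5.096 N·m counterclockwise.
Net moment of existing loads = 167.4 N·m clockwise.
The load weighs 34 × 9.8 = 333.2 N and must supply an equal counterclockwise moment, so its lever arm about the pivot is 167.4 / 333.2 = 0.502 m.
That puts it at 1 − 0.502 = 0.498 m from the left end.

x ≈ 0.498 m from the left end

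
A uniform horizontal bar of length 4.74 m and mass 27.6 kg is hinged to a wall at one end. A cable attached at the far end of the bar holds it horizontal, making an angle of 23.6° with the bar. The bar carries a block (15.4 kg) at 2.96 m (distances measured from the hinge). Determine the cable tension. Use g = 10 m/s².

Choose the hinge as the axis so the unknown hinge reaction has zero arm there.
Beam weight: 27.6 × 10 = 276 N down at 2.37 m → arm 2.37 m, τ = 276 × 2.37 = 654.1 N·m clockwise.
Block: 15.4 × 10 = 154 N down at 2.96 m → arm 2.96 m, τ = 154 × 2.96 = 455.8 N·m clockwise.
Total clockwise load moment = 1110 N·m.
The cable tension T acts at 4.74 m; only its component perpendicular to the bar, T sinθ, produces torque. sin 23.6° = 0.4003.
Balancing moments: T × 4.74 × 0.4003 = 1110, giving T = 1110 / 1.897 = 585 N.

T ≈ 585 N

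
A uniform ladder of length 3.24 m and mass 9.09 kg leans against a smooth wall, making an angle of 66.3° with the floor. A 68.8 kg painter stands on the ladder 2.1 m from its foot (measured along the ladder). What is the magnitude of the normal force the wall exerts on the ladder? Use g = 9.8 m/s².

N_wall ≈ 211 N

Taking torques about the foot of the ladder:
Ladder weight 9.09×9.8 = 89.08 N acts at 1.62 m along the ladder; its horizontal arm is 1.62·cos66.3° = 0.6512 m → τ = 58.01 N·m clockwise.
Painter: 68.8×9.8 = 674.2 N at 2.1 m → arm 0.8441 m → τ = 569.1 N·m clockwise.
Wall normal N acts horizontally at the top; its moment arm is the height L sinθ = 3.24·sin66.3° = 2.967 m, counterclockwise.
Balancing moments: N × 2.967 = 627.1, giving N = 211 N.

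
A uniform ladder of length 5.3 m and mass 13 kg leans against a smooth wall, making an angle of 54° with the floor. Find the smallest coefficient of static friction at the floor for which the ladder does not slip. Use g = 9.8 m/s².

About the foot of the ladder:
Ladder weight 13×9.8 = 127.4 N acts at 2.65 m along the ladder; its horizontal arm is 2.65·cos54° = 1.558 m → τ = 198.5 N·m clockwise.
Wall normal N acts horizontally at the top; its moment arm is the height L sinθ = 5.3·sin54° = 4.288 m, counterclockwise.
Στ = 0 ⇒ N × 4.288 = 198.5 ⇒ N = 46.29 N.
ΣFx = 0 ⇒ f = N_wall = 46.29 N. ΣFy = 0 ⇒ N_floor = 127.4 N.
μ_min = f / N_floor = 46.29 / 127.4 = 0.363.

μ_min ≈ 0.363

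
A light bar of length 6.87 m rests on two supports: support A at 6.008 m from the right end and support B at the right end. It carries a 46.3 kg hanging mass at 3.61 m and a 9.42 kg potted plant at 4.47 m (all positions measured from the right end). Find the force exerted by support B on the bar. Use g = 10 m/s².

Take moments about support A.
Hanging mass: 46.3 × 10 = 463 N down at 3.61 m → arm 2.398 m, τ = 463 × 2.398 = 1110 N·m clockwise.
Potted plant: 9.42 × 10 = 94.2 N down at 4.47 m → arm 1.538 m, τ = 94.2 × 1.538 = 144.9 N·m clockwise.
Net load moment about support A = 1255 N·m clockwise.
Reaction R at support B is upward at 0 m, arm 6.008 m → moment R × 6.008 counterclockwise.
Balancing moments: R × 6.008 = 1255, giving R = 209 N.

R_B ≈ 209 N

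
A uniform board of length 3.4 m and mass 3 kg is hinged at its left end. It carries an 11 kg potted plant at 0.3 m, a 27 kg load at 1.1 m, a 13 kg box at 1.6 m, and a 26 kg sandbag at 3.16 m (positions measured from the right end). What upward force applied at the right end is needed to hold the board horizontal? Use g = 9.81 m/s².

F ≈ 378 N

Choose the left end as the axis so the unknown pivot reaction has zero arm there.
Beam weight: 3 × 9.81 = 29.43 N down at 1.7 m → arm 1.7 m, τ = 29.43 × 1.7 = 50.03 N·m clockwise.
Potted plant: 11 × 9.81 = 107.9 N down at 0.3 m → arm 3.1 m, τ = 107.9 × 3.1 = 334.5 N·m clockwise.
Load: 27 × 9.81 = 264.9 N down at 1.1 m → arm 2.3 m, τ = 264.9 × 2.3 = 609.3 N·m clockwise.
Box: 13 × 9.81 = 127.5 N down at 1.6 m → arm 1.8 m, τ = 127.5 × 1.8 = 229.5 N·m clockwise.
Sandbag: 26 × 9.81 = 255.1 N down at 3.16 m → arm 0.24 m, τ = 255.1 × 0.24 = 61.22 N·m clockwise.
Net moment of the loads = 1285 N·m clockwise.
The upward force F acts at the right end, arm 3.4 m, giving F × 3.4 counterclockwise.
Στ = 0 ⇒ F × 3.4 = 1285 ⇒ F = 1285 / 3.4 = 378 N.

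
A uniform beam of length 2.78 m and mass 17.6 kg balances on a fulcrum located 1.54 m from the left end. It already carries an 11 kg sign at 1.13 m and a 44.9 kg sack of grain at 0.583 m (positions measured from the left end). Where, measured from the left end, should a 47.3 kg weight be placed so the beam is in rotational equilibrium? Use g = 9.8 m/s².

Choose the fulcrum (at 1.54 m from the left end) as the axis so the support reaction has zero arm there.
Beam weight: 17.6 × 9.8 = 172.5 N down at 1.39 m → arm 0.15 m, τ = 172.5 × 0.15 = 25.88 N·m counterclockwise.
Sign: 11 × 9.8 = 107.8 N down at 1.13 m → arm 0.41 m, τ = 107.8 × 0.41 = 44.2 N·m counterclockwise.
Sack of grain: 44.9 × 9.8 = 440 N down at 0.583 m → arm 0.957 m, τ = 440 × 0.957 = 421.1 N·m counterclockwise.
Net moment of existing loads = 491.2 N·m counterclockwise.
The weight weighs 47.3 × 9.8 = 463.5 N and must supply an equal clockwise moment, so its lever arm about the fulcrum is 491.2 / 463.5 = 1.06 m.
That puts it at 1.54 + 1.06 = 2.6 m from the left end.

x ≈ 2.6 m from the left end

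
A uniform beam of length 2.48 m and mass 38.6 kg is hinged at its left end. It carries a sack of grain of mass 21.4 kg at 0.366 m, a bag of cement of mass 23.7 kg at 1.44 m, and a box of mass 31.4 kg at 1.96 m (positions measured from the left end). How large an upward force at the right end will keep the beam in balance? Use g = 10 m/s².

F ≈ 610 N

Take moments about the left end.
Beam weight: 38.6 × 10 = 386 N down at 1.24 m → arm 1.24 m, τ = 386 × 1.24 = 478.6 N·m clockwise.
Sack of grain: 21.4 × 10 = 214 N down at 0.366 m → arm 0.366 m, τ = 214 × 0.366 = 78.32 N·m clockwise.
Bag of cement: 23.7 × 10 = 237 N down at 1.44 m → arm 1.44 m, τ = 237 × 1.44 = 341.3 N·m clockwise.
Box: 31.4 × 10 = 314 N down at 1.96 m → arm 1.96 m, τ = 314 × 1.96 = 615.4 N·m clockwise.
Net moment of the loads = 1514 N·m clockwise.
The upward force F acts at the right end, arm 2.48 m, giving F × 2.48 counterclockwise.
Στ = 0 ⇒ F × 2.48 = 1514 ⇒ F = 1514 / 2.48 = 610 N.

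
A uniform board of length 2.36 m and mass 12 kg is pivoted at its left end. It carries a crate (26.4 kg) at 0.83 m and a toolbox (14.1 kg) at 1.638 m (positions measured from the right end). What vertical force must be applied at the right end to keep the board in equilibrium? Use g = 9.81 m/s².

Sum moments about the left end (the unknown pivot reaction has zero arm there).
Beam weight: 12 × 9.81 = 117.7 N down at 1.18 m → arm 1.18 m, τ = 117.7 × 1.18 = 138.9 N·m clockwise.
Crate: 26.4 × 9.81 = 259 N down at 0.83 m → arm 1.53 m, τ = 259 × 1.53 = 396.3 N·m clockwise.
Toolbox: 14.1 × 9.81 = 138.3 N down at 1.638 m → arm 0.722 m, τ = 138.3 × 0.722 = 99.85 N·m clockwise.
Net moment of the loads = 635.1 N·m clockwise.
The upward force F acts at the right end, arm 2.36 m, giving F × 2.36 counterclockwise.
Balancing moments: F × 2.36 = 635.1, giving F = 635.1 / 2.36 = 269 N.

F ≈ 269 N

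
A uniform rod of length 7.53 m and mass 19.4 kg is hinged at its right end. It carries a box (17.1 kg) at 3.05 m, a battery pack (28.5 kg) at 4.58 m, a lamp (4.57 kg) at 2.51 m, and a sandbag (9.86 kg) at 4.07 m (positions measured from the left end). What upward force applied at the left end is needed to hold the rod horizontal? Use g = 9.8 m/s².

Choose the right end as the axis so the unknown pivot reaction has zero arm there.
Beam weight: 19.4 × 9.8 = 190.1 N down at 3.765 m → arm 3.765 m, τ = 190.1 × 3.765 = 715.7 N·m counterclockwise.
Box: 17.1 × 9.8 = 167.6 N down at 3.05 m → arm 4.48 m, τ = 167.6 × 4.48 = 750.8 N·m counterclockwise.
Battery pack: 28.5 × 9.8 = 279.3 N down at 4.58 m → arm 2.95 m, τ = 279.3 × 2.95 = 823.9 N·m counterclockwise.
Lamp: 4.57 × 9.8 = 44.79 N down at 2.51 m → arm 5.02 m, τ = 44.79 × 5.02 = 224.8 N·m counterclockwise.
Sandbag: 9.86 × 9.8 = 96.63 N down at 4.07 m → arm 3.46 m, τ = 96.63 × 3.46 = 334.3 N·m counterclockwise.
Net moment of the loads = 2850 N·m counterclockwise.
The upward force F acts at the left end, arm 7.53 m, giving F × 7.53 clockwise.
Balancing moments: F × 7.53 = 2850, giving F = 2850 / 7.53 = 378 N.

F ≈ 378 N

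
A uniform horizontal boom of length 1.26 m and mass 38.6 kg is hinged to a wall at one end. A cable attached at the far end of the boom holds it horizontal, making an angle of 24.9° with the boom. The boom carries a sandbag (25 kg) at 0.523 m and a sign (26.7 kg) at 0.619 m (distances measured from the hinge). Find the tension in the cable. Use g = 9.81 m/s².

T ≈ 997 N

Choose the hinge as the axis so the unknown hinge reaction has zero arm there.
Beam weight: 38.6 × 9.81 = 378.7 N down at 0.63 m → arm 0.63 m, τ = 378.7 × 0.63 = 238.6 N·m clockwise.
Sandbag: 25 × 9.81 = 245.2 N down at 0.523 m → arm 0.523 m, τ = 245.2 × 0.523 = 128.2 N·m clockwise.
Sign: 26.7 × 9.81 = 261.9 N down at 0.619 m → arm 0.619 m, τ = 261.9 × 0.619 = 162.1 N·m clockwise.
Total clockwise load moment = 528.9 N·m.
The cable tension T acts at 1.26 m; only its component perpendicular to the boom, T sinθ, produces torque. sin 24.9° = 0.421.
For rotational equilibrium, T × 1.26 × 0.421 = 528.9, so T = 528.9 / 0.5305 = 997 N.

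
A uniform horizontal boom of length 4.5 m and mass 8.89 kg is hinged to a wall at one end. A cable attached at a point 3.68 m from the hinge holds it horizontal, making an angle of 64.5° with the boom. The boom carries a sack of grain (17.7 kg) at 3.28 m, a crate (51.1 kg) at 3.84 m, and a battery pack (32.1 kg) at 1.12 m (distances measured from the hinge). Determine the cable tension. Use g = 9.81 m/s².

T ≈ 916 N

Choose the hinge as the axis so the unknown hinge reaction has zero arm there.
Beam weight: 8.89 × 9.81 = 87.21 N down at 2.25 m → arm 2.25 m, τ = 87.21 × 2.25 = 196.2 N·m clockwise.
Sack of grain: 17.7 × 9.81 = 173.6 N down at 3.28 m → arm 3.28 m, τ = 173.6 × 3.28 = 569.4 N·m clockwise.
Crate: 51.1 × 9.81 = 501.3 N down at 3.84 m → arm 3.84 m, τ = 501.3 × 3.84 = 1925 N·m clockwise.
Battery pack: 32.1 × 9.81 = 314.9 N down at 1.12 m → arm 1.12 m, τ = 314.9 × 1.12 = 352.7 N·m clockwise.
Total clockwise load moment = 3043 N·m.
The cable tension T acts at 3.68 m; only its component perpendicular to the boom, T sinθ, produces torque. sin 64.5° = 0.9026.
Στ = 0 ⇒ T × 3.68 × 0.9026 = 3043 ⇒ T = 3043 / 3.322 = 916 N.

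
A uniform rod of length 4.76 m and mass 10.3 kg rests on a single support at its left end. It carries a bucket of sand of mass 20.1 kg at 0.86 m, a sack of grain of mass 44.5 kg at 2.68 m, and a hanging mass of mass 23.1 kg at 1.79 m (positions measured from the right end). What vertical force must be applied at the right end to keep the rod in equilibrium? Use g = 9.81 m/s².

About the left end:
Beam weight: 10.3 × 9.81 = 101 N down at 2.38 m → arm 2.38 m, τ = 101 × 2.38 = 240.4 N·m clockwise.
Bucket of sand: 20.1 × 9.81 = 197.2 N down at 0.86 m → arm 3.9 m, τ = 197.2 × 3.9 = 769.1 N·m clockwise.
Sack of grain: 44.5 × 9.81 = 436.5 N down at 2.68 m → arm 2.08 m, τ = 436.5 × 2.08 = 907.9 N·m clockwise.
Hanging mass: 23.1 × 9.81 = 226.6 N down at 1.79 m → arm 2.97 m, τ = 226.6 × 2.97 = 673 N·m clockwise.
Net moment of the loads = 2590 N·m clockwise.
The upward force F acts at the right end, arm 4.76 m, giving F × 4.76 counterclockwise.
Setting net torque to zero: F × 4.76 = 2590 → F = 2590 / 4.76 = 544 N.

F ≈ 544 N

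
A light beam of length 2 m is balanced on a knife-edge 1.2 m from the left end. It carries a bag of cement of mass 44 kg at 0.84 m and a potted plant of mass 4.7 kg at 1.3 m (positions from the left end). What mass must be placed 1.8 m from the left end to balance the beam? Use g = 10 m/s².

m ≈ 25.6 kg

Sum moments about the knife-edge (at 1.2 m from the left end) (the support reaction has zero arm there).
Bag of cement: 44 × 10 = 440 N down at 0.84 m → arm 0.36 m, τ = 440 × 0.36 = 158.4 N·m counterclockwise.
Potted plant: 4.7 × 10 = 47 N down at 1.3 m → arm 0.1 m, τ = 47 × 0.1 = 4.7 N·m clockwise.
Net moment of known loads = 153.7 N·m counterclockwise.
An unknown mass m at 1.8 m has arm 0.6 m; its moment is m·g·0.6 clockwise.
For rotational equilibrium, m × 10 × 0.6 = 153.7, so m = 153.7 / (10 × 0.6) = 25.6 kg.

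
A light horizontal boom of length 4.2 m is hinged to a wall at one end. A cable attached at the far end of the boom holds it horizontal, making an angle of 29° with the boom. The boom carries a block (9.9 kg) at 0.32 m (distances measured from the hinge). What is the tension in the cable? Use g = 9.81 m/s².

T ≈ 15.3 N

Sum moments about the hinge (the unknown hinge reaction has zero arm there).
Block: 9.9 × 9.81 = 97.12 N down at 0.32 m → arm 0.32 m, τ = 97.12 × 0.32 = 31.08 N·m clockwise.
Total clockwise load moment = 31.08 N·m.
The cable tension T acts at 4.2 m; only its component perpendicular to the boom, T sinθ, produces torque. sin 29° = 0.4848.
Στ = 0 ⇒ T × 4.2 × 0.4848 = 31.08 ⇒ T = 31.08 / 2.036 = 15.3 N.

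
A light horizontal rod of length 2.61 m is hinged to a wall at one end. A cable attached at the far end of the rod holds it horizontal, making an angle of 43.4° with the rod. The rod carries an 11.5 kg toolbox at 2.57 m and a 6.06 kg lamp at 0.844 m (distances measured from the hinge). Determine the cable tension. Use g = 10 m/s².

T ≈ 193 N

Taking torques about the hinge:
Toolbox: 11.5 × 10 = 115 N down at 2.57 m → arm 2.57 m, τ = 115 × 2.57 = 295.5 N·m clockwise.
Lamp: 6.06 × 10 = 60.6 N down at 0.844 m → arm 0.844 m, τ = 60.6 × 0.844 = 51.15 N·m clockwise.
Total clockwise load moment = 346.6 N·m.
The cable tension T acts at 2.61 m; only its component perpendicular to the rod, T sinθ, produces torque. sin 43.4° = 0.6871.
Στ = 0 ⇒ T × 2.61 × 0.6871 = 346.6 ⇒ T = 346.6 / 1.793 = 193 N.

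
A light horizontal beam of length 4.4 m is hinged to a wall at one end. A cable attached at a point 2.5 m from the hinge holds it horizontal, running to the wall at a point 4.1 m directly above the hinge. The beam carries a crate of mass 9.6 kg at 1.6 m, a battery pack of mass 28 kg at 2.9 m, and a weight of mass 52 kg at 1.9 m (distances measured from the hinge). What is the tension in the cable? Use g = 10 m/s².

Choose the hinge as the axis so the unknown hinge reaction has zero arm there.
Crate: 9.6 × 10 = 96 N down at 1.6 m → arm 1.6 m, τ = 96 × 1.6 = 153.6 N·m clockwise.
Battery pack: 28 × 10 = 280 N down at 2.9 m → arm 2.9 m, τ = 280 × 2.9 = 812 N·m clockwise.
Weight: 52 × 10 = 520 N down at 1.9 m → arm 1.9 m, τ = 520 × 1.9 = 988 N·m clockwise.
Total clockwise load moment = 1954 N·m.
The cable tension T acts at 2.5 m; only its component perpendicular to the beam, T sinθ, produces torque. sinθ = h/√(h²+d²) = 4.1/√(4.1²+2.5²) = 0.8538.
For rotational equilibrium, T × 2.5 × 0.8538 = 1954, so T = 1954 / 2.135 = 915 N.

T ≈ 915 N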